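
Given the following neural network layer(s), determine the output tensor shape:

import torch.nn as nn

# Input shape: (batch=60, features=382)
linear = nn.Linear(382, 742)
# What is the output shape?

Input shape: (60, 382)
Output shape: (60, 742)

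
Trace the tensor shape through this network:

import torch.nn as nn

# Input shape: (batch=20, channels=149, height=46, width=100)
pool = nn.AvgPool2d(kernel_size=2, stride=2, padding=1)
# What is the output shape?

Input shape: (20, 149, 46, 100)
Output shape: (20, 149, 24, 51)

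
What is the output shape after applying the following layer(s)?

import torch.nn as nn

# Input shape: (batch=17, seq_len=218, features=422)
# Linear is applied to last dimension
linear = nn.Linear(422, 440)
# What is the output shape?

Input shape: (17, 218, 422)
Output shape: (17, 218, 440)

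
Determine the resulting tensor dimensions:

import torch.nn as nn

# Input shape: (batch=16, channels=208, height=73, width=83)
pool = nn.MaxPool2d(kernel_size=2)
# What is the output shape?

Input shape: (16, 208, 73, 83)
Output shape: (16, 208, 36, 41)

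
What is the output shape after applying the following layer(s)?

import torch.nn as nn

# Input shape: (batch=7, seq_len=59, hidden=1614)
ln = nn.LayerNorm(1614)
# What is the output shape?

Input shape: (7, 59, 1614)
Output shape: (7, 59, 1614)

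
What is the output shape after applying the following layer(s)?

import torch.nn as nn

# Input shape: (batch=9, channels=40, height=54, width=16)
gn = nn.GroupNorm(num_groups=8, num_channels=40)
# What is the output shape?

Input shape: (9, 40, 54, 16)
Output shape: (9, 40, 54, 16)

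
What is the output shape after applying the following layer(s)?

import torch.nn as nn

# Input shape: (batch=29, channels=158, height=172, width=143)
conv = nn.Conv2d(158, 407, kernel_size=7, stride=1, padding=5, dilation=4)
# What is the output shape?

Input shape: (29, 158, 172, 143)
Output shape: (29, 407, 158, 129)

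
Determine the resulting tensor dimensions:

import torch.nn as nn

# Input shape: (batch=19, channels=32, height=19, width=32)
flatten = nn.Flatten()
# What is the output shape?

Input shape: (19, 32, 19, 32)
Output shape: (19, 19456)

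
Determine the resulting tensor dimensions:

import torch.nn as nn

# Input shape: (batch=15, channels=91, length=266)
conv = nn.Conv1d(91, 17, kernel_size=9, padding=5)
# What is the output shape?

Input shape: (15, 91, 266)
Output shape: (15, 17, 268)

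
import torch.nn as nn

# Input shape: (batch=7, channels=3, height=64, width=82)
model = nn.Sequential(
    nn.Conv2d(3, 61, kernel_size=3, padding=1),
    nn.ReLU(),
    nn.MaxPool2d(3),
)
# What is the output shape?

Input shape: (7, 3, 64, 82)
  -> after Conv2d: (7, 61, 64, 82)
  -> after ReLU: (7, 61, 64, 82)
Output shape: (7, 61, 21, 27)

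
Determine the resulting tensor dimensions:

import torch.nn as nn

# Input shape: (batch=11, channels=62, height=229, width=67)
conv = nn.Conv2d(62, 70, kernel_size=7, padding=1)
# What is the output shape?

Input shape: (11, 62, 229, 67)
Output shape: (11, 70, 225, 63)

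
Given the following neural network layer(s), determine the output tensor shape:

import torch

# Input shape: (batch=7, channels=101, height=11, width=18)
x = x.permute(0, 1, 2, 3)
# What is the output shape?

Input shape: (7, 101, 11, 18)
Output shape: (7, 101, 11, 18)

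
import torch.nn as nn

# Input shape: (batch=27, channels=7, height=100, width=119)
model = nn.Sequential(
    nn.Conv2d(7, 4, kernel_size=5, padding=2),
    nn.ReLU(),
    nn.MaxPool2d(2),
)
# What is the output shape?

Input shape: (27, 7, 100, 119)
  -> after Conv2d: (27, 4, 100, 119)
  -> after ReLU: (27, 4, 100, 119)
Output shape: (27, 4, 50, 59)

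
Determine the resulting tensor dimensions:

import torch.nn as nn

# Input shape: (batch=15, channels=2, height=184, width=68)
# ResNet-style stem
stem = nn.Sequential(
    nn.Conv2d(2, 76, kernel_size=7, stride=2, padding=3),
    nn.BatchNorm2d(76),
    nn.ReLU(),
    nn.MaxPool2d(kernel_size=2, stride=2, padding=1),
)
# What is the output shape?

Input shape: (15, 2, 184, 68)
  -> after Conv2d 7x7 stride=2: (15, 76, 92, 34)
Output shape: (15, 76, 47, 18)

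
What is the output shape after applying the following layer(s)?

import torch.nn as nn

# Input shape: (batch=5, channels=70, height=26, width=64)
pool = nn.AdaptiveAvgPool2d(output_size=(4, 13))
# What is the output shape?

Input shape: (5, 70, 26, 64)
Output shape: (5, 70, 4, 13)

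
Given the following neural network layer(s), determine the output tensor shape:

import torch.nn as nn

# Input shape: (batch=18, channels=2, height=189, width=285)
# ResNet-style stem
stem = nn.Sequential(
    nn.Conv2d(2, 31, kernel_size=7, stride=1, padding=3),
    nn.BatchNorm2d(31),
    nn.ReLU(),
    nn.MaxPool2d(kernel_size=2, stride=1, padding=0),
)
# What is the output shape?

Input shape: (18, 2, 189, 285)
  -> after Conv2d 7x7 stride=1: (18, 31, 189, 285)
Output shape: (18, 31, 188, 284)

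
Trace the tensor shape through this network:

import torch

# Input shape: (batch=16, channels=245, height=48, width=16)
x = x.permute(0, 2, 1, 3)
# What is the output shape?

Input shape: (16, 245, 48, 16)
Output shape: (16, 48, 245, 16)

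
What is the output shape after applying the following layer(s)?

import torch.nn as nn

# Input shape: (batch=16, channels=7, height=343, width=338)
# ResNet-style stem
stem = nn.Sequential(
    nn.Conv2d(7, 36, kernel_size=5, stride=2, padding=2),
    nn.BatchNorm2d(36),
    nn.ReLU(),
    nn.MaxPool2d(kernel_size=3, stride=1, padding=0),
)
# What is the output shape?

Input shape: (16, 7, 343, 338)
  -> after Conv2d 5x5 stride=2: (16, 36, 172, 169)
Output shape: (16, 36, 170, 167)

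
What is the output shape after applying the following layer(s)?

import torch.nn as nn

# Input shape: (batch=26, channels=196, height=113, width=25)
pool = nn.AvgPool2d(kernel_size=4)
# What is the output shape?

Input shape: (26, 196, 113, 25)
Output shape: (26, 196, 28, 6)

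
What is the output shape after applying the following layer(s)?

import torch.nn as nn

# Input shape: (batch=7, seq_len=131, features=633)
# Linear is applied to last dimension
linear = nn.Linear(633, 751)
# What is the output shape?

Input shape: (7, 131, 633)
Output shape: (7, 131, 751)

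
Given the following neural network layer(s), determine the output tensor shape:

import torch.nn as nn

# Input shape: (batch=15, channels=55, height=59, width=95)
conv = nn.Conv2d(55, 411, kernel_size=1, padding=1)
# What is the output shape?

Input shape: (15, 55, 59, 95)
Output shape: (15, 411, 61, 97)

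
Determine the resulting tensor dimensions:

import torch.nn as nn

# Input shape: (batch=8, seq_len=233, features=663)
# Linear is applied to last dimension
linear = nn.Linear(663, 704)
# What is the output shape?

Input shape: (8, 233, 663)
Output shape: (8, 233, 704)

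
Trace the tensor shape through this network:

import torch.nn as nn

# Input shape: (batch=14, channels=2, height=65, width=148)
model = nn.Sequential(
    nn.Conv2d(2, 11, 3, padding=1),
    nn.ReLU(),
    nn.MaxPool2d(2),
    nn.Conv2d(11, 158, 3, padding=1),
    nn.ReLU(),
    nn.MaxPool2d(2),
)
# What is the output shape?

Input shape: (14, 2, 65, 148)
  -> after first Conv2d: (14, 11, 65, 148)
  -> after first MaxPool2d: (14, 11, 32, 74)
  -> after second Conv2d: (14, 158, 32, 74)
Output shape: (14, 158, 16, 37)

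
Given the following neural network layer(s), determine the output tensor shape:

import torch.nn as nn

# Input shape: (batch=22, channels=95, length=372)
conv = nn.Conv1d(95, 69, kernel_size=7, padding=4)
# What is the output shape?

Input shape: (22, 95, 372)
Output shape: (22, 69, 374)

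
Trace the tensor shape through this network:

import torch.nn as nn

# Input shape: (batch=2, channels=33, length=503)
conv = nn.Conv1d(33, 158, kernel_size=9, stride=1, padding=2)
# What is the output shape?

Input shape: (2, 33, 503)
Output shape: (2, 158, 499)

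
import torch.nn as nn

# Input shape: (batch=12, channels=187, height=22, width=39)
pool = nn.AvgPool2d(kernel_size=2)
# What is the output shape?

Input shape: (12, 187, 22, 39)
Output shape: (12, 187, 11, 19)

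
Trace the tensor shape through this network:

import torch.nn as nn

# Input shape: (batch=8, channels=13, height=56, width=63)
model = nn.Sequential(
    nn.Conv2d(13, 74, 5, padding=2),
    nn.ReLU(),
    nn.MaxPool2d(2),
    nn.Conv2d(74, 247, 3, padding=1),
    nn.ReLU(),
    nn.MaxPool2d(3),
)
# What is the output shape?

Input shape: (8, 13, 56, 63)
  -> after first Conv2d: (8, 74, 56, 63)
  -> after first MaxPool2d: (8, 74, 28, 31)
  -> after second Conv2d: (8, 247, 28, 31)
Output shape: (8, 247, 9, 10)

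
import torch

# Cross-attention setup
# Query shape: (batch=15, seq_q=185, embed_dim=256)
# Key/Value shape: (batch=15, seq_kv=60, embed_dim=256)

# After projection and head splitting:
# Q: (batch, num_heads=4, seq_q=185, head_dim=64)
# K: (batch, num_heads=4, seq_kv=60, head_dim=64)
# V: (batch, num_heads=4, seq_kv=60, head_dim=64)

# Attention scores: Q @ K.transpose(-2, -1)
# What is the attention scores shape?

Input shape: (15, 185, 256)
Output shape: (15, 4, 185, 60)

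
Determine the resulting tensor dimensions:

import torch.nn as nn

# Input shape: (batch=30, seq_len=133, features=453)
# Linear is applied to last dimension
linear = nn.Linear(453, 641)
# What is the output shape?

Input shape: (30, 133, 453)
Output shape: (30, 133, 641)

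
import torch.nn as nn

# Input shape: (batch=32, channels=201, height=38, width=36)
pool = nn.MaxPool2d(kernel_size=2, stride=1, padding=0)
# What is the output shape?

Input shape: (32, 201, 38, 36)
Output shape: (32, 201, 37, 35)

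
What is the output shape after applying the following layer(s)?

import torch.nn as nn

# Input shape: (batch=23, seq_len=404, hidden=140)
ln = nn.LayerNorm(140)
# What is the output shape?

Input shape: (23, 404, 140)
Output shape: (23, 404, 140)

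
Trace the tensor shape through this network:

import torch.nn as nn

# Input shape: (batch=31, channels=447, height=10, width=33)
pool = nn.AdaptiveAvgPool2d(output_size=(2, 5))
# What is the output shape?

Input shape: (31, 447, 10, 33)
Output shape: (31, 447, 2, 5)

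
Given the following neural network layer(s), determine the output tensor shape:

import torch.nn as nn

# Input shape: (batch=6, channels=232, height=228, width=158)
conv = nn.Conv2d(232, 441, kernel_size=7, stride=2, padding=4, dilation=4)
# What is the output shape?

Input shape: (6, 232, 228, 158)
Output shape: (6, 441, 106, 71)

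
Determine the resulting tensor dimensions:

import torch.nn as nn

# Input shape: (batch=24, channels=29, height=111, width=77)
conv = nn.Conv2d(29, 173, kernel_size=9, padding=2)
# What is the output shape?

Input shape: (24, 29, 111, 77)
Output shape: (24, 173, 107, 73)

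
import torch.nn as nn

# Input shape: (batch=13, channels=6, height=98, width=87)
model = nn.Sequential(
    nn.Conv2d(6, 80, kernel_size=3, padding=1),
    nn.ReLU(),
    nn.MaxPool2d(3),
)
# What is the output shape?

Input shape: (13, 6, 98, 87)
  -> after Conv2d: (13, 80, 98, 87)
  -> after ReLU: (13, 80, 98, 87)
Output shape: (13, 80, 32, 29)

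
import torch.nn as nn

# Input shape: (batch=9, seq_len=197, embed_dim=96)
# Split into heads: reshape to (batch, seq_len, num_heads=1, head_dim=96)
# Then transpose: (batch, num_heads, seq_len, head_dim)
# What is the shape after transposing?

Input shape: (9, 197, 96)
  -> after reshape: (9, 197, 1, 96)
Output shape: (9, 1, 197, 96)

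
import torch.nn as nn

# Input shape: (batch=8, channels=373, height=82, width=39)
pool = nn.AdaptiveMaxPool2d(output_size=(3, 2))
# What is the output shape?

Input shape: (8, 373, 82, 39)
Output shape: (8, 373, 3, 2)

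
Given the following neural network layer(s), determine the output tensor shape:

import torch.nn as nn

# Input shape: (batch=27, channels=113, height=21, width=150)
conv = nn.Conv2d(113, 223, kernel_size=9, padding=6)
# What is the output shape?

Input shape: (27, 113, 21, 150)
Output shape: (27, 223, 25, 154)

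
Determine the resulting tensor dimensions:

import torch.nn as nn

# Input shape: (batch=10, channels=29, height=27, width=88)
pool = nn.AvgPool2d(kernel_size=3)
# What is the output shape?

Input shape: (10, 29, 27, 88)
Output shape: (10, 29, 9, 29)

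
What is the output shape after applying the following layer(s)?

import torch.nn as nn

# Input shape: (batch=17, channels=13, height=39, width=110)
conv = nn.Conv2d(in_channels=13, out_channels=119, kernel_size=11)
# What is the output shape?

Input shape: (17, 13, 39, 110)
Output shape: (17, 119, 29, 100)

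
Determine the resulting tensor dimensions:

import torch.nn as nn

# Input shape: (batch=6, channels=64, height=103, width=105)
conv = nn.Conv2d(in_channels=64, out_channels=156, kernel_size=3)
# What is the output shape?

Input shape: (6, 64, 103, 105)
Output shape: (6, 156, 101, 103)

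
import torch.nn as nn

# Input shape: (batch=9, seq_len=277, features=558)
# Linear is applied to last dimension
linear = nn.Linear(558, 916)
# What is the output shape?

Input shape: (9, 277, 558)
Output shape: (9, 277, 916)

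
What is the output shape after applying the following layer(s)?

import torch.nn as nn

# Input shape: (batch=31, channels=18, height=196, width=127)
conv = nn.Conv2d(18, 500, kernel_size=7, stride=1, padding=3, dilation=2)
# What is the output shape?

Input shape: (31, 18, 196, 127)
Output shape: (31, 500, 190, 121)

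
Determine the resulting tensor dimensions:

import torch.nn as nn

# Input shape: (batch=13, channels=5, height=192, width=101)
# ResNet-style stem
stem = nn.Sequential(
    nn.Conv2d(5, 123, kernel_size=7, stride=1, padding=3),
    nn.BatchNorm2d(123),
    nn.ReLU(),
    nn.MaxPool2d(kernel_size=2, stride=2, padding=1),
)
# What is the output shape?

Input shape: (13, 5, 192, 101)
  -> after Conv2d 7x7 stride=1: (13, 123, 192, 101)
Output shape: (13, 123, 97, 51)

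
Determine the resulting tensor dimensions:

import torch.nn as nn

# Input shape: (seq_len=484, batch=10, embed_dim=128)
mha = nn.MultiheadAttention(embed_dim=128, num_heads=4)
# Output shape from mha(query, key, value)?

Input shape: (484, 10, 128)
Output shape: (484, 10, 128)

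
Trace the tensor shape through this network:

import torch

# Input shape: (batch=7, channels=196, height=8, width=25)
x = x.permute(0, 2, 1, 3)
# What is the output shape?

Input shape: (7, 196, 8, 25)
Output shape: (7, 8, 196, 25)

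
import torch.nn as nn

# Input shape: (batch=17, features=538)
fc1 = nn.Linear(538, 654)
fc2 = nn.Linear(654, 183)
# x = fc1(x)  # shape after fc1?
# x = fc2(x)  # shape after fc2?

Input shape: (17, 538)
  -> after fc1: (17, 654)
Output shape: (17, 183)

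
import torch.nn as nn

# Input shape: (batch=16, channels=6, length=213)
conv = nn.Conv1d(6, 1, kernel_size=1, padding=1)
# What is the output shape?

Input shape: (16, 6, 213)
Output shape: (16, 1, 215)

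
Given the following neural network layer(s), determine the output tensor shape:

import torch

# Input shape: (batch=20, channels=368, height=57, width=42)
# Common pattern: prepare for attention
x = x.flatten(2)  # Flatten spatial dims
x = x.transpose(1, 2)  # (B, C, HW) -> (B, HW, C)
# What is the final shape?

Input shape: (20, 368, 57, 42)
  -> after flatten(2): (20, 368, 2394)
Output shape: (20, 2394, 368)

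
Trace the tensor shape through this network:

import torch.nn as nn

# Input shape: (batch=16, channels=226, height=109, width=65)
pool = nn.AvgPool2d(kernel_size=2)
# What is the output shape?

Input shape: (16, 226, 109, 65)
Output shape: (16, 226, 54, 32)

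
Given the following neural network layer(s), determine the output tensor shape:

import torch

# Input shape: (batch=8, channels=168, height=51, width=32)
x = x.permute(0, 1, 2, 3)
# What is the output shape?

Input shape: (8, 168, 51, 32)
Output shape: (8, 168, 51, 32)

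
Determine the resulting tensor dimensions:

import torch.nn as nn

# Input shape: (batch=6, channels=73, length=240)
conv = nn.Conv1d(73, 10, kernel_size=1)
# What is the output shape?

Input shape: (6, 73, 240)
Output shape: (6, 10, 240)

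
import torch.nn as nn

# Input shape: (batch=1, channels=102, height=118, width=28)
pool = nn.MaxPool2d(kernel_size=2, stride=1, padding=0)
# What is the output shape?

Input shape: (1, 102, 118, 28)
Output shape: (1, 102, 117, 27)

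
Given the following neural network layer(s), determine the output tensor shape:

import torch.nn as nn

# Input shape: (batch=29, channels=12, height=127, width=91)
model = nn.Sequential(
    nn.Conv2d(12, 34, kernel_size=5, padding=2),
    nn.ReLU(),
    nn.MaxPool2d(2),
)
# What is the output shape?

Input shape: (29, 12, 127, 91)
  -> after Conv2d: (29, 34, 127, 91)
  -> after ReLU: (29, 34, 127, 91)
Output shape: (29, 34, 63, 45)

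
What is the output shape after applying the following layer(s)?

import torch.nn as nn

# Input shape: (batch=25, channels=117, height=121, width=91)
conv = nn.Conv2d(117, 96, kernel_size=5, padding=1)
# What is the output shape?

Input shape: (25, 117, 121, 91)
Output shape: (25, 96, 119, 89)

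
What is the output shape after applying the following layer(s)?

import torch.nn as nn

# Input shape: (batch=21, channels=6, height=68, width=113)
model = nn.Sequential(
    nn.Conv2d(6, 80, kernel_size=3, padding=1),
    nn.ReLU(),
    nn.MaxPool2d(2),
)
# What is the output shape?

Input shape: (21, 6, 68, 113)
  -> after Conv2d: (21, 80, 68, 113)
  -> after ReLU: (21, 80, 68, 113)
Output shape: (21, 80, 34, 56)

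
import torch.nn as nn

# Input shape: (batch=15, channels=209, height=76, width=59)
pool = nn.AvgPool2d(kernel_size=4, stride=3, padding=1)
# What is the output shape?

Input shape: (15, 209, 76, 59)
Output shape: (15, 209, 25, 20)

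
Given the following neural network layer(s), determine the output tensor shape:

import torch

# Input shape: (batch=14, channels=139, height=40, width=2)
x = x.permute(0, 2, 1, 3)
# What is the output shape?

Input shape: (14, 139, 40, 2)
Output shape: (14, 40, 139, 2)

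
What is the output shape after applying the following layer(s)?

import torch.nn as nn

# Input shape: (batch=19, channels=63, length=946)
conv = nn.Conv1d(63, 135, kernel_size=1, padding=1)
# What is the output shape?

Input shape: (19, 63, 946)
Output shape: (19, 135, 948)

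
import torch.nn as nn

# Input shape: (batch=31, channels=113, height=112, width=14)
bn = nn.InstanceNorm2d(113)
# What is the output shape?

Input shape: (31, 113, 112, 14)
Output shape: (31, 113, 112, 14)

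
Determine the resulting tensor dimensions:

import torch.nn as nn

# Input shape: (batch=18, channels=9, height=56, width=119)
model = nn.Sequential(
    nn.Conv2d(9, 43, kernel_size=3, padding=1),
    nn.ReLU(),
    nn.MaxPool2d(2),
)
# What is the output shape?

Input shape: (18, 9, 56, 119)
  -> after Conv2d: (18, 43, 56, 119)
  -> after ReLU: (18, 43, 56, 119)
Output shape: (18, 43, 28, 59)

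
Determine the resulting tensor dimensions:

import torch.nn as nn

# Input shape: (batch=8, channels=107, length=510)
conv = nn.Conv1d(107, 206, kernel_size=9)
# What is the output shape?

Input shape: (8, 107, 510)
Output shape: (8, 206, 502)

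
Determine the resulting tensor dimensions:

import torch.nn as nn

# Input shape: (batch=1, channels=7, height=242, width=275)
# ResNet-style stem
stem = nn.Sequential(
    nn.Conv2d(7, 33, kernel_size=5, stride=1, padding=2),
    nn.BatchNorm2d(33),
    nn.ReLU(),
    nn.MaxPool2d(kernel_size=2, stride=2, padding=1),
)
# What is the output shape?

Input shape: (1, 7, 242, 275)
  -> after Conv2d 5x5 stride=1: (1, 33, 242, 275)
Output shape: (1, 33, 122, 138)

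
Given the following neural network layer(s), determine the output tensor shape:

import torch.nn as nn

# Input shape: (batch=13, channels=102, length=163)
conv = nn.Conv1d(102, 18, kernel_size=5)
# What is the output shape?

Input shape: (13, 102, 163)
Output shape: (13, 18, 159)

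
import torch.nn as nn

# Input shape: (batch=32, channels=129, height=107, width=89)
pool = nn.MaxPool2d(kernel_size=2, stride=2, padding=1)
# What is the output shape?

Input shape: (32, 129, 107, 89)
Output shape: (32, 129, 54, 45)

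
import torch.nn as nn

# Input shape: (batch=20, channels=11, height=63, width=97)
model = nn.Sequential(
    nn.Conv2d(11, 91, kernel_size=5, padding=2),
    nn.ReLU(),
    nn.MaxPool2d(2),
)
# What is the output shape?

Input shape: (20, 11, 63, 97)
  -> after Conv2d: (20, 91, 63, 97)
  -> after ReLU: (20, 91, 63, 97)
Output shape: (20, 91, 31, 48)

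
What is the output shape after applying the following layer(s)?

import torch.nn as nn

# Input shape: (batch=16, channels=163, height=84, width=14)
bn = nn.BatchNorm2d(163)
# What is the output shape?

Input shape: (16, 163, 84, 14)
Output shape: (16, 163, 84, 14)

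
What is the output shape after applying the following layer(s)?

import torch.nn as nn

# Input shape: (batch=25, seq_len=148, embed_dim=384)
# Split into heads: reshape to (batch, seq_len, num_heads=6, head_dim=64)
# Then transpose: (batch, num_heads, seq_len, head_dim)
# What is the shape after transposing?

Input shape: (25, 148, 384)
  -> after reshape: (25, 148, 6, 64)
Output shape: (25, 6, 148, 64)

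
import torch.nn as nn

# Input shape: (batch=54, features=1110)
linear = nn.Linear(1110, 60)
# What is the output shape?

Input shape: (54, 1110)
Output shape: (54, 60)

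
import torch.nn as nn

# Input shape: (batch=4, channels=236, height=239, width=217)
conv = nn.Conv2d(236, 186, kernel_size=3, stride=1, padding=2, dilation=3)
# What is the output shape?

Input shape: (4, 236, 239, 217)
Output shape: (4, 186, 237, 215)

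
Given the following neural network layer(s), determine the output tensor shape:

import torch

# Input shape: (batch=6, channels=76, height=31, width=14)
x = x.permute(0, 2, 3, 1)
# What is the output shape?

Input shape: (6, 76, 31, 14)
Output shape: (6, 31, 14, 76)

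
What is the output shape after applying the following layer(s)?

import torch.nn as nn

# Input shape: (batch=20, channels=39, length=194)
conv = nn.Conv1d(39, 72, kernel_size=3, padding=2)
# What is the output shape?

Input shape: (20, 39, 194)
Output shape: (20, 72, 196)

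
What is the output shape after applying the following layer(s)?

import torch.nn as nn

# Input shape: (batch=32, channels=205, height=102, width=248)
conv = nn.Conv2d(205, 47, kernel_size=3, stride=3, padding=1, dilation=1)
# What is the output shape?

Input shape: (32, 205, 102, 248)
Output shape: (32, 47, 34, 83)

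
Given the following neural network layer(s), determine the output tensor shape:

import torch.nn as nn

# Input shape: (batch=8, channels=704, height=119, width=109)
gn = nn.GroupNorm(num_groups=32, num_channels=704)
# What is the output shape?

Input shape: (8, 704, 119, 109)
Output shape: (8, 704, 119, 109)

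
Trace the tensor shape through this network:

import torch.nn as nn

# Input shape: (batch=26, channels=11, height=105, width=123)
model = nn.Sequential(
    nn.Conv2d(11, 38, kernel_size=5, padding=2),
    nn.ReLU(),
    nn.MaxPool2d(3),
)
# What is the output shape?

Input shape: (26, 11, 105, 123)
  -> after Conv2d: (26, 38, 105, 123)
  -> after ReLU: (26, 38, 105, 123)
Output shape: (26, 38, 35, 41)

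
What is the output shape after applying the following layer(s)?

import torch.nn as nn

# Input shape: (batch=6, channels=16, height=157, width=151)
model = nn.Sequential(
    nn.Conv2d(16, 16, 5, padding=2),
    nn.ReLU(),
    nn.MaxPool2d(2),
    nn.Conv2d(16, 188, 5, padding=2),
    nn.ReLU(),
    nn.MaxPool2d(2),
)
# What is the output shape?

Input shape: (6, 16, 157, 151)
  -> after first Conv2d: (6, 16, 157, 151)
  -> after first MaxPool2d: (6, 16, 78, 75)
  -> after second Conv2d: (6, 188, 78, 75)
Output shape: (6, 188, 39, 37)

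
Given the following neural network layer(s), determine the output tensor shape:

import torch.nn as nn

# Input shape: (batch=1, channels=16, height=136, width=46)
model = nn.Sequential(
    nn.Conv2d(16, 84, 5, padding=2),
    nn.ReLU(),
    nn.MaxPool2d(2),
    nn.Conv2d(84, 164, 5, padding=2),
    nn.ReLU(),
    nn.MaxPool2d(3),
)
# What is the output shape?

Input shape: (1, 16, 136, 46)
  -> after first Conv2d: (1, 84, 136, 46)
  -> after first MaxPool2d: (1, 84, 68, 23)
  -> after second Conv2d: (1, 164, 68, 23)
Output shape: (1, 164, 22, 7)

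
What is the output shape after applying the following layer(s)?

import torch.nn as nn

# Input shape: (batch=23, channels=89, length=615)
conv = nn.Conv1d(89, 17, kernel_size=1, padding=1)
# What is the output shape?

Input shape: (23, 89, 615)
Output shape: (23, 17, 617)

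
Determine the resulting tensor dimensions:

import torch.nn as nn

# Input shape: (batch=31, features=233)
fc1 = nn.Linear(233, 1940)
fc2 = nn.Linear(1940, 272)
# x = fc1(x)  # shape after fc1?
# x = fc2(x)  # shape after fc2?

Input shape: (31, 233)
  -> after fc1: (31, 1940)
Output shape: (31, 272)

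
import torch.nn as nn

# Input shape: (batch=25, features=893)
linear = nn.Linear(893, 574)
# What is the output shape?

Input shape: (25, 893)
Output shape: (25, 574)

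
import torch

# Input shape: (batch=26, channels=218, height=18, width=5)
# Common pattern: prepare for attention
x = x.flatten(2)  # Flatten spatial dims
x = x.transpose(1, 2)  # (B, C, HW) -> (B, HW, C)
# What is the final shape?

Input shape: (26, 218, 18, 5)
  -> after flatten(2): (26, 218, 90)
Output shape: (26, 90, 218)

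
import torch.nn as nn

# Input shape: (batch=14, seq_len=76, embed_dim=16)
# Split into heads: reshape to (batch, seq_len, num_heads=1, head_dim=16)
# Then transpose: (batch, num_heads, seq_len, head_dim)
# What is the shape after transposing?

Input shape: (14, 76, 16)
  -> after reshape: (14, 76, 1, 16)
Output shape: (14, 1, 76, 16)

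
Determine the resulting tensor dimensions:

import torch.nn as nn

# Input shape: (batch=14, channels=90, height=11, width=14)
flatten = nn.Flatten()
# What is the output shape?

Input shape: (14, 90, 11, 14)
Output shape: (14, 13860)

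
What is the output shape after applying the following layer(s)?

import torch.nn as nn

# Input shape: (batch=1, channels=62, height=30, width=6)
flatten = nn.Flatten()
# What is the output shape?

Input shape: (1, 62, 30, 6)
Output shape: (1, 11160)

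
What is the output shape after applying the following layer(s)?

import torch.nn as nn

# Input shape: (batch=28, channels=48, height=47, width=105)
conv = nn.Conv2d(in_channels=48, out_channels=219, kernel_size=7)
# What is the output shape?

Input shape: (28, 48, 47, 105)
Output shape: (28, 219, 41, 99)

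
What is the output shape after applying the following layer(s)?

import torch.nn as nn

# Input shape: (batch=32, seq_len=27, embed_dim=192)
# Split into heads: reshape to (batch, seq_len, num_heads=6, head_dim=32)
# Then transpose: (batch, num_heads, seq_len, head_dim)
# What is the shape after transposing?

Input shape: (32, 27, 192)
  -> after reshape: (32, 27, 6, 32)
Output shape: (32, 6, 27, 32)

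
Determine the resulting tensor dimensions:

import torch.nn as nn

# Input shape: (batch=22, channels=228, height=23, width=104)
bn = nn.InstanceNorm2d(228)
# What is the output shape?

Input shape: (22, 228, 23, 104)
Output shape: (22, 228, 23, 104)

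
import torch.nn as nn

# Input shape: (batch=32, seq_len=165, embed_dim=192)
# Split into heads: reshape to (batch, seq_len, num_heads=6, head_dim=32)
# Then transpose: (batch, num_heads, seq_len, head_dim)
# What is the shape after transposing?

Input shape: (32, 165, 192)
  -> after reshape: (32, 165, 6, 32)
Output shape: (32, 6, 165, 32)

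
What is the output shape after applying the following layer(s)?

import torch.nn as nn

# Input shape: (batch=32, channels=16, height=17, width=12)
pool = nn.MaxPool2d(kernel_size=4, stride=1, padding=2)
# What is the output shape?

Input shape: (32, 16, 17, 12)
Output shape: (32, 16, 18, 13)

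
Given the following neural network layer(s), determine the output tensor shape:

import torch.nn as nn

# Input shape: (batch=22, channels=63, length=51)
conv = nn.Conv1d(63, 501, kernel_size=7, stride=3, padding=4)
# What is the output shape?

Input shape: (22, 63, 51)
Output shape: (22, 501, 18)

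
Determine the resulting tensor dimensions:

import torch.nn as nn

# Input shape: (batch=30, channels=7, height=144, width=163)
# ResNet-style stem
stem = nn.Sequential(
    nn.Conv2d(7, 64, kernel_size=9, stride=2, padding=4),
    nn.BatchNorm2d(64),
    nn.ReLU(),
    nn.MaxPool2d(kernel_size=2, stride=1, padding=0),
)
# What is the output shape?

Input shape: (30, 7, 144, 163)
  -> after Conv2d 9x9 stride=2: (30, 64, 72, 82)
Output shape: (30, 64, 71, 81)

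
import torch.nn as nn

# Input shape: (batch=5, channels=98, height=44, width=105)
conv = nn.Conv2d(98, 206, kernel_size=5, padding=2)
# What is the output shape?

Input shape: (5, 98, 44, 105)
Output shape: (5, 206, 44, 105)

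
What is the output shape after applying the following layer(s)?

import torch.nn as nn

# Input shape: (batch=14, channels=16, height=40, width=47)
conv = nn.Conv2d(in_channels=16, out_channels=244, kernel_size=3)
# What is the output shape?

Input shape: (14, 16, 40, 47)
Output shape: (14, 244, 38, 45)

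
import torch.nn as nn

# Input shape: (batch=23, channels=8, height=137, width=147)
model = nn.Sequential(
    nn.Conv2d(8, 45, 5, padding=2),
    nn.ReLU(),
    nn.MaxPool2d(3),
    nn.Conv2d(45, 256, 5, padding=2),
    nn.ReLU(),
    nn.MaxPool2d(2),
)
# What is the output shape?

Input shape: (23, 8, 137, 147)
  -> after first Conv2d: (23, 45, 137, 147)
  -> after first MaxPool2d: (23, 45, 45, 49)
  -> after second Conv2d: (23, 256, 45, 49)
Output shape: (23, 256, 22, 24)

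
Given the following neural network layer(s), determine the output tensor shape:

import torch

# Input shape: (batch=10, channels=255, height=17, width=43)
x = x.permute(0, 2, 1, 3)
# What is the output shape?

Input shape: (10, 255, 17, 43)
Output shape: (10, 17, 255, 43)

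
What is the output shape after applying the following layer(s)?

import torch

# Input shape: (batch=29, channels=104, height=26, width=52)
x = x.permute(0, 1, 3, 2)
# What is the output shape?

Input shape: (29, 104, 26, 52)
Output shape: (29, 104, 52, 26)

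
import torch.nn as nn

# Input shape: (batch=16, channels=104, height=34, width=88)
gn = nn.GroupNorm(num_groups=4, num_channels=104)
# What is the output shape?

Input shape: (16, 104, 34, 88)
Output shape: (16, 104, 34, 88)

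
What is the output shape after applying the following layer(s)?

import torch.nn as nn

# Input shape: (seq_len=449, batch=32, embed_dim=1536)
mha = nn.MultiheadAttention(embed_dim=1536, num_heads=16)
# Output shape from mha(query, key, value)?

Input shape: (449, 32, 1536)
Output shape: (449, 32, 1536)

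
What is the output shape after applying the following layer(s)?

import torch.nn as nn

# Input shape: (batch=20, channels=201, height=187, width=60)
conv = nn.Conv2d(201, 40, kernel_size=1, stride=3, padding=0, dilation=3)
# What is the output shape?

Input shape: (20, 201, 187, 60)
Output shape: (20, 40, 63, 20)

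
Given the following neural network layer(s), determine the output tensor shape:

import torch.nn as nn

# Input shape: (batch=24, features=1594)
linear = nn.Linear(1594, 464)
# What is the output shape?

Input shape: (24, 1594)
Output shape: (24, 464)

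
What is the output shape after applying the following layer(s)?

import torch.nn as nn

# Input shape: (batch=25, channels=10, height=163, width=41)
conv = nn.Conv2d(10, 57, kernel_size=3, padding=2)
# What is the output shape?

Input shape: (25, 10, 163, 41)
Output shape: (25, 57, 165, 43)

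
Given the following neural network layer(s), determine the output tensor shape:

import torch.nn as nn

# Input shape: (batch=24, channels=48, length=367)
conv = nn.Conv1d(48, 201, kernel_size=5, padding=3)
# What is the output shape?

Input shape: (24, 48, 367)
Output shape: (24, 201, 369)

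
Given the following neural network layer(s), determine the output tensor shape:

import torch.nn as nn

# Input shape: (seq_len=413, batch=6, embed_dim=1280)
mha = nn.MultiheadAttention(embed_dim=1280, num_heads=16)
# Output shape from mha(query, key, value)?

Input shape: (413, 6, 1280)
Output shape: (413, 6, 1280)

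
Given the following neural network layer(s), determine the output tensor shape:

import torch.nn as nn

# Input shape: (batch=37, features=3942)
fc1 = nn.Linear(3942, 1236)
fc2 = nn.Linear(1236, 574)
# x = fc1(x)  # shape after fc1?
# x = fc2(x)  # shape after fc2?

Input shape: (37, 3942)
  -> after fc1: (37, 1236)
Output shape: (37, 574)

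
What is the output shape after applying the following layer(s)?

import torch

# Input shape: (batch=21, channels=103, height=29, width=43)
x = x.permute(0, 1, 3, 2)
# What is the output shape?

Input shape: (21, 103, 29, 43)
Output shape: (21, 103, 43, 29)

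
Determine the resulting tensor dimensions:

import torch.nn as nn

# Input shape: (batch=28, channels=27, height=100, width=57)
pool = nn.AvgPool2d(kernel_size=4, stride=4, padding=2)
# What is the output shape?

Input shape: (28, 27, 100, 57)
Output shape: (28, 27, 26, 15)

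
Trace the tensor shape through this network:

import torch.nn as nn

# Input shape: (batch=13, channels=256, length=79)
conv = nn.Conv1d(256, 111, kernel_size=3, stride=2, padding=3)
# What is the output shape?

Input shape: (13, 256, 79)
Output shape: (13, 111, 42)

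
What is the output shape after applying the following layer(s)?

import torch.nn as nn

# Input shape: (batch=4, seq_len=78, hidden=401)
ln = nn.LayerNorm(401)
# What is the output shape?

Input shape: (4, 78, 401)
Output shape: (4, 78, 401)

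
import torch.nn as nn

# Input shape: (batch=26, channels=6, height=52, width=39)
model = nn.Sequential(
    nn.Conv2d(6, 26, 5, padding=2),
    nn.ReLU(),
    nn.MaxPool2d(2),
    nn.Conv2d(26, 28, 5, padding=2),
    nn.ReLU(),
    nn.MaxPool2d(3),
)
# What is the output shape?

Input shape: (26, 6, 52, 39)
  -> after first Conv2d: (26, 26, 52, 39)
  -> after first MaxPool2d: (26, 26, 26, 19)
  -> after second Conv2d: (26, 28, 26, 19)
Output shape: (26, 28, 8, 6)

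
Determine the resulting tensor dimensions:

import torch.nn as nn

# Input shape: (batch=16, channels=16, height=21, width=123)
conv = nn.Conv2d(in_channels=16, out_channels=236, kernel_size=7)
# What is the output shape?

Input shape: (16, 16, 21, 123)
Output shape: (16, 236, 15, 117)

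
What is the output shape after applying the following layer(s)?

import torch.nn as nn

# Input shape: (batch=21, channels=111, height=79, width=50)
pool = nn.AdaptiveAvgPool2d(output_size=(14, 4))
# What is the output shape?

Input shape: (21, 111, 79, 50)
Output shape: (21, 111, 14, 4)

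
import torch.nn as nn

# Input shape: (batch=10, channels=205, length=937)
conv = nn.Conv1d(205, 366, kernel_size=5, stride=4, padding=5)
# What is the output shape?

Input shape: (10, 205, 937)
Output shape: (10, 366, 236)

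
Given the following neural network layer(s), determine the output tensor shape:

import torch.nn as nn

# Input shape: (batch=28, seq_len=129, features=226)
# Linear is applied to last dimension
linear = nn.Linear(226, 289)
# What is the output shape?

Input shape: (28, 129, 226)
Output shape: (28, 129, 289)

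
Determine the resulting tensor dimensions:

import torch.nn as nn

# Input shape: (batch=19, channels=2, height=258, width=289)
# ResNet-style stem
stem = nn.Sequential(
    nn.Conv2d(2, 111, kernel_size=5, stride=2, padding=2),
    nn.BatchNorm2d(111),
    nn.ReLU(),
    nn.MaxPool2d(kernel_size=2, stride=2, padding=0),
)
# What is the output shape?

Input shape: (19, 2, 258, 289)
  -> after Conv2d 5x5 stride=2: (19, 111, 129, 145)
Output shape: (19, 111, 64, 72)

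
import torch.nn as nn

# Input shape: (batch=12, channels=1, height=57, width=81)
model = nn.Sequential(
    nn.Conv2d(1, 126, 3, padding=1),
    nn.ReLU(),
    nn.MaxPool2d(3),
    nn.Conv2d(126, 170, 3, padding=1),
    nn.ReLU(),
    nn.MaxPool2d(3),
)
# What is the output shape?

Input shape: (12, 1, 57, 81)
  -> after first Conv2d: (12, 126, 57, 81)
  -> after first MaxPool2d: (12, 126, 19, 27)
  -> after second Conv2d: (12, 170, 19, 27)
Output shape: (12, 170, 6, 9)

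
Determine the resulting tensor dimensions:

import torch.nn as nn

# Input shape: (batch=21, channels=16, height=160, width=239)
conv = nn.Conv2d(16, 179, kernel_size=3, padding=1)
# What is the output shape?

Input shape: (21, 16, 160, 239)
Output shape: (21, 179, 160, 239)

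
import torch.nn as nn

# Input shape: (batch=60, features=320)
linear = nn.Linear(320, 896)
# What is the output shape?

Input shape: (60, 320)
Output shape: (60, 896)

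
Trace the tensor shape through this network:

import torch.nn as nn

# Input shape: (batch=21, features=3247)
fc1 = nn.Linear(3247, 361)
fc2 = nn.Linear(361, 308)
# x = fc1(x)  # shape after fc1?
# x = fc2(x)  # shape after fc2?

Input shape: (21, 3247)
  -> after fc1: (21, 361)
Output shape: (21, 308)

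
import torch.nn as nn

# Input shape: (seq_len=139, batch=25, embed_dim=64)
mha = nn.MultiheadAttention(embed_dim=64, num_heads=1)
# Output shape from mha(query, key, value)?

Input shape: (139, 25, 64)
Output shape: (139, 25, 64)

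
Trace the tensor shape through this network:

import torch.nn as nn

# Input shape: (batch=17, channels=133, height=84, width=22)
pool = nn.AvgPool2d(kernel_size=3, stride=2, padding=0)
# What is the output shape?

Input shape: (17, 133, 84, 22)
Output shape: (17, 133, 41, 10)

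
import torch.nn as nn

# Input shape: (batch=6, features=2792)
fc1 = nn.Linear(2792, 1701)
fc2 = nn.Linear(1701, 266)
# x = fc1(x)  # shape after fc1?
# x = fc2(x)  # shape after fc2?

Input shape: (6, 2792)
  -> after fc1: (6, 1701)
Output shape: (6, 266)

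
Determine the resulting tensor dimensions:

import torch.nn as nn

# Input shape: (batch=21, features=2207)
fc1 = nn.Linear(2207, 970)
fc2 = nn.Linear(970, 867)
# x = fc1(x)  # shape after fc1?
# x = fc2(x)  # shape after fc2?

Input shape: (21, 2207)
  -> after fc1: (21, 970)
Output shape: (21, 867)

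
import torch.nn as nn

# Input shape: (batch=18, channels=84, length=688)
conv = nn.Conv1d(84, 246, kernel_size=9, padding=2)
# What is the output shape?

Input shape: (18, 84, 688)
Output shape: (18, 246, 684)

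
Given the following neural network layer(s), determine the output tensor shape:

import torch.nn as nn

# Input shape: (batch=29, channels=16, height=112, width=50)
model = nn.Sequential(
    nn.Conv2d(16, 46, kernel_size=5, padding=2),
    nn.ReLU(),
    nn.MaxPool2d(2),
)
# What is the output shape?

Input shape: (29, 16, 112, 50)
  -> after Conv2d: (29, 46, 112, 50)
  -> after ReLU: (29, 46, 112, 50)
Output shape: (29, 46, 56, 25)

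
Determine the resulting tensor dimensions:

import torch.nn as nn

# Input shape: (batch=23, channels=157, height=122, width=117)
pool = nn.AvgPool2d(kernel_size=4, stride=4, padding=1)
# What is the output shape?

Input shape: (23, 157, 122, 117)
Output shape: (23, 157, 31, 29)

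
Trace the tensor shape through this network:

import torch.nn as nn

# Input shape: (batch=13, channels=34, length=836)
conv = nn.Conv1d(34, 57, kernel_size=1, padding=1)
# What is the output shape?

Input shape: (13, 34, 836)
Output shape: (13, 57, 838)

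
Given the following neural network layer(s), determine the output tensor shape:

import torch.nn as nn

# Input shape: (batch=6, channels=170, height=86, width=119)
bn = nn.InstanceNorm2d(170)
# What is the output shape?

Input shape: (6, 170, 86, 119)
Output shape: (6, 170, 86, 119)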